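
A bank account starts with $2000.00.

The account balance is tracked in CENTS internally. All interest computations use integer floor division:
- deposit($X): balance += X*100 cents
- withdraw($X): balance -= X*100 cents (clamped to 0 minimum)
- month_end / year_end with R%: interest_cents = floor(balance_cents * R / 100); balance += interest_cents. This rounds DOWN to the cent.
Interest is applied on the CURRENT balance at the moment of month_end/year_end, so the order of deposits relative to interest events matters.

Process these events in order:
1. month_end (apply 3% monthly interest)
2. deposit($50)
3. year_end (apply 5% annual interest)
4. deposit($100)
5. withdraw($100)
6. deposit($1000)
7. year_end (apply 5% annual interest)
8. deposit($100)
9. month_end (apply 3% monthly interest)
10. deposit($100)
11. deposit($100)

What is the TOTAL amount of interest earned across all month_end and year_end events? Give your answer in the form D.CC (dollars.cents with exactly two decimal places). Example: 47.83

Answer: 430.55

Derivation:
After 1 (month_end (apply 3% monthly interest)): balance=$2060.00 total_interest=$60.00
After 2 (deposit($50)): balance=$2110.00 total_interest=$60.00
After 3 (year_end (apply 5% annual interest)): balance=$2215.50 total_interest=$165.50
After 4 (deposit($100)): balance=$2315.50 total_interest=$165.50
After 5 (withdraw($100)): balance=$2215.50 total_interest=$165.50
After 6 (deposit($1000)): balance=$3215.50 total_interest=$165.50
After 7 (year_end (apply 5% annual interest)): balance=$3376.27 total_interest=$326.27
After 8 (deposit($100)): balance=$3476.27 total_interest=$326.27
After 9 (month_end (apply 3% monthly interest)): balance=$3580.55 total_interest=$430.55
After 10 (deposit($100)): balance=$3680.55 total_interest=$430.55
After 11 (deposit($100)): balance=$3780.55 total_interest=$430.55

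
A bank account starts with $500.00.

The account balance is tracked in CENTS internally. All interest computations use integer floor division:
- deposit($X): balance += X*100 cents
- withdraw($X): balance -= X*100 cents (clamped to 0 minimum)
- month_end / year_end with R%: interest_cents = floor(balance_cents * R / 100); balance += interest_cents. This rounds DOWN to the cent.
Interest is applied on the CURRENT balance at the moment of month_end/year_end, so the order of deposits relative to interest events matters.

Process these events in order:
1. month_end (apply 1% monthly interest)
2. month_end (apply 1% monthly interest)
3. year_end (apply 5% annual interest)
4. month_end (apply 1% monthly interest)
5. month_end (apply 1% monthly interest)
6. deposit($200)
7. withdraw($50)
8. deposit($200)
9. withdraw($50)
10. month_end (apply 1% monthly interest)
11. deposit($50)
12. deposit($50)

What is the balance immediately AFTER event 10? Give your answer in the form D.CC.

After 1 (month_end (apply 1% monthly interest)): balance=$505.00 total_interest=$5.00
After 2 (month_end (apply 1% monthly interest)): balance=$510.05 total_interest=$10.05
After 3 (year_end (apply 5% annual interest)): balance=$535.55 total_interest=$35.55
After 4 (month_end (apply 1% monthly interest)): balance=$540.90 total_interest=$40.90
After 5 (month_end (apply 1% monthly interest)): balance=$546.30 total_interest=$46.30
After 6 (deposit($200)): balance=$746.30 total_interest=$46.30
After 7 (withdraw($50)): balance=$696.30 total_interest=$46.30
After 8 (deposit($200)): balance=$896.30 total_interest=$46.30
After 9 (withdraw($50)): balance=$846.30 total_interest=$46.30
After 10 (month_end (apply 1% monthly interest)): balance=$854.76 total_interest=$54.76

Answer: 854.76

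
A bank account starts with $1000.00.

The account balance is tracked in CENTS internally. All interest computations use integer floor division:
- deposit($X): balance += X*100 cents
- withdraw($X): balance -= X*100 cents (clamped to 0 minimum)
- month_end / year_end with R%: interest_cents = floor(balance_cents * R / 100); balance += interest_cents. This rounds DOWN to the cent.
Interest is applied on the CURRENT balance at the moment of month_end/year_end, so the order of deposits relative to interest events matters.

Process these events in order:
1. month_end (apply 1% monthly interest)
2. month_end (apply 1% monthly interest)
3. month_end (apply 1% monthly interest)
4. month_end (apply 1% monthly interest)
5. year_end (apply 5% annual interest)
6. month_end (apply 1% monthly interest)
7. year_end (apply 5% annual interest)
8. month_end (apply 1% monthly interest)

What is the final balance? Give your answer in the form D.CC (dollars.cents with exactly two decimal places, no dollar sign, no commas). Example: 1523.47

Answer: 1170.30

Derivation:
After 1 (month_end (apply 1% monthly interest)): balance=$1010.00 total_interest=$10.00
After 2 (month_end (apply 1% monthly interest)): balance=$1020.10 total_interest=$20.10
After 3 (month_end (apply 1% monthly interest)): balance=$1030.30 total_interest=$30.30
After 4 (month_end (apply 1% monthly interest)): balance=$1040.60 total_interest=$40.60
After 5 (year_end (apply 5% annual interest)): balance=$1092.63 total_interest=$92.63
After 6 (month_end (apply 1% monthly interest)): balance=$1103.55 total_interest=$103.55
After 7 (year_end (apply 5% annual interest)): balance=$1158.72 total_interest=$158.72
After 8 (month_end (apply 1% monthly interest)): balance=$1170.30 total_interest=$170.30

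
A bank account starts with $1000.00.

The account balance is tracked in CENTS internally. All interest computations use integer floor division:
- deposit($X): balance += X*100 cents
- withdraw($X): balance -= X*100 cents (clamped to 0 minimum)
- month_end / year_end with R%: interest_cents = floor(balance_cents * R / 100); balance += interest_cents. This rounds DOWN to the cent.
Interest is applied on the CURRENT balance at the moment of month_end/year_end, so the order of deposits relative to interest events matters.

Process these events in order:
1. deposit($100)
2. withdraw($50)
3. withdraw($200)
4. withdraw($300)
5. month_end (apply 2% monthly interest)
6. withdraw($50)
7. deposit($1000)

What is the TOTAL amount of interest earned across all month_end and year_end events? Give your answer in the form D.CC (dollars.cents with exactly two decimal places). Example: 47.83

After 1 (deposit($100)): balance=$1100.00 total_interest=$0.00
After 2 (withdraw($50)): balance=$1050.00 total_interest=$0.00
After 3 (withdraw($200)): balance=$850.00 total_interest=$0.00
After 4 (withdraw($300)): balance=$550.00 total_interest=$0.00
After 5 (month_end (apply 2% monthly interest)): balance=$561.00 total_interest=$11.00
After 6 (withdraw($50)): balance=$511.00 total_interest=$11.00
After 7 (deposit($1000)): balance=$1511.00 total_interest=$11.00

Answer: 11.00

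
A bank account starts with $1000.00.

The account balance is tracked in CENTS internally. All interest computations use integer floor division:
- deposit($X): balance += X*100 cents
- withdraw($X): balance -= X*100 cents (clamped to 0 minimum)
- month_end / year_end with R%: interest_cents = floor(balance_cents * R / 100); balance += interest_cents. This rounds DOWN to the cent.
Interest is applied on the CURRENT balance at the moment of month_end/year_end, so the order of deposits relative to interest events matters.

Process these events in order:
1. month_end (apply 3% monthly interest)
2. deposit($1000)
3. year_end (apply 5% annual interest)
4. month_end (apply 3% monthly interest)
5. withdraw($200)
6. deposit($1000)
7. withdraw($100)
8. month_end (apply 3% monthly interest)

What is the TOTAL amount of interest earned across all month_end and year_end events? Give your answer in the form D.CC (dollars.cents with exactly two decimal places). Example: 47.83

After 1 (month_end (apply 3% monthly interest)): balance=$1030.00 total_interest=$30.00
After 2 (deposit($1000)): balance=$2030.00 total_interest=$30.00
After 3 (year_end (apply 5% annual interest)): balance=$2131.50 total_interest=$131.50
After 4 (month_end (apply 3% monthly interest)): balance=$2195.44 total_interest=$195.44
After 5 (withdraw($200)): balance=$1995.44 total_interest=$195.44
After 6 (deposit($1000)): balance=$2995.44 total_interest=$195.44
After 7 (withdraw($100)): balance=$2895.44 total_interest=$195.44
After 8 (month_end (apply 3% monthly interest)): balance=$2982.30 total_interest=$282.30

Answer: 282.30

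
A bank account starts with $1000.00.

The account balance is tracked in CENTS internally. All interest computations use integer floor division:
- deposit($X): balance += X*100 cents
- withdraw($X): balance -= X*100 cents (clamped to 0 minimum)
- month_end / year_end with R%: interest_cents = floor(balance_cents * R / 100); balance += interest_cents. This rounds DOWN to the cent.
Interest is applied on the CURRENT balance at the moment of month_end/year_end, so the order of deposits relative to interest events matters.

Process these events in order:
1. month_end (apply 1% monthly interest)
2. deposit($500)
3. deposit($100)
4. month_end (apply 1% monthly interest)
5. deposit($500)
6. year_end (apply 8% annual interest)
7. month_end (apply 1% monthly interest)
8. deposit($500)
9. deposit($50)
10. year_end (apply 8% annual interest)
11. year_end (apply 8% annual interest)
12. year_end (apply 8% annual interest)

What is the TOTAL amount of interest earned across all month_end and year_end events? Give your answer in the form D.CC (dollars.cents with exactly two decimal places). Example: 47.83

After 1 (month_end (apply 1% monthly interest)): balance=$1010.00 total_interest=$10.00
After 2 (deposit($500)): balance=$1510.00 total_interest=$10.00
After 3 (deposit($100)): balance=$1610.00 total_interest=$10.00
After 4 (month_end (apply 1% monthly interest)): balance=$1626.10 total_interest=$26.10
After 5 (deposit($500)): balance=$2126.10 total_interest=$26.10
After 6 (year_end (apply 8% annual interest)): balance=$2296.18 total_interest=$196.18
After 7 (month_end (apply 1% monthly interest)): balance=$2319.14 total_interest=$219.14
After 8 (deposit($500)): balance=$2819.14 total_interest=$219.14
After 9 (deposit($50)): balance=$2869.14 total_interest=$219.14
After 10 (year_end (apply 8% annual interest)): balance=$3098.67 total_interest=$448.67
After 11 (year_end (apply 8% annual interest)): balance=$3346.56 total_interest=$696.56
After 12 (year_end (apply 8% annual interest)): balance=$3614.28 total_interest=$964.28

Answer: 964.28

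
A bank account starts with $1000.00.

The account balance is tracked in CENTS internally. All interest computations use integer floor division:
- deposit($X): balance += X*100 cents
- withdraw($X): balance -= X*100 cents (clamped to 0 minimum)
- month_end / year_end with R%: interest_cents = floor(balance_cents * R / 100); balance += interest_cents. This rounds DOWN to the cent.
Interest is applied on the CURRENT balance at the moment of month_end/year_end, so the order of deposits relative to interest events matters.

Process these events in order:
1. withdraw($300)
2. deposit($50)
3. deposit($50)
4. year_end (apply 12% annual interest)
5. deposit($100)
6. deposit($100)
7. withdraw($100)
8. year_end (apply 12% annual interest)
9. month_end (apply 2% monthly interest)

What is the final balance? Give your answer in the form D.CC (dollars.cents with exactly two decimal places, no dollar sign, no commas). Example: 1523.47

After 1 (withdraw($300)): balance=$700.00 total_interest=$0.00
After 2 (deposit($50)): balance=$750.00 total_interest=$0.00
After 3 (deposit($50)): balance=$800.00 total_interest=$0.00
After 4 (year_end (apply 12% annual interest)): balance=$896.00 total_interest=$96.00
After 5 (deposit($100)): balance=$996.00 total_interest=$96.00
After 6 (deposit($100)): balance=$1096.00 total_interest=$96.00
After 7 (withdraw($100)): balance=$996.00 total_interest=$96.00
After 8 (year_end (apply 12% annual interest)): balance=$1115.52 total_interest=$215.52
After 9 (month_end (apply 2% monthly interest)): balance=$1137.83 total_interest=$237.83

Answer: 1137.83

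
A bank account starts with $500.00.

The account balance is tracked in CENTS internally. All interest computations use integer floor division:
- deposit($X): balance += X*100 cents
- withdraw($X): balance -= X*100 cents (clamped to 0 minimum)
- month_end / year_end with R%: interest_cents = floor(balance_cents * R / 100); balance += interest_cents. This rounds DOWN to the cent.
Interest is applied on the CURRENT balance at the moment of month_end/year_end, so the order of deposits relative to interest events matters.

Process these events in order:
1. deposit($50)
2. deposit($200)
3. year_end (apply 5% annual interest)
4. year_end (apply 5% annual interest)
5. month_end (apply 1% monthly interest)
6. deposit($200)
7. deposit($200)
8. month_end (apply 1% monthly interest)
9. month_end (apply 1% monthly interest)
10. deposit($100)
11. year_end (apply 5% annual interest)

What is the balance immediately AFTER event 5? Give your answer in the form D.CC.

Answer: 835.13

Derivation:
After 1 (deposit($50)): balance=$550.00 total_interest=$0.00
After 2 (deposit($200)): balance=$750.00 total_interest=$0.00
After 3 (year_end (apply 5% annual interest)): balance=$787.50 total_interest=$37.50
After 4 (year_end (apply 5% annual interest)): balance=$826.87 total_interest=$76.87
After 5 (month_end (apply 1% monthly interest)): balance=$835.13 total_interest=$85.13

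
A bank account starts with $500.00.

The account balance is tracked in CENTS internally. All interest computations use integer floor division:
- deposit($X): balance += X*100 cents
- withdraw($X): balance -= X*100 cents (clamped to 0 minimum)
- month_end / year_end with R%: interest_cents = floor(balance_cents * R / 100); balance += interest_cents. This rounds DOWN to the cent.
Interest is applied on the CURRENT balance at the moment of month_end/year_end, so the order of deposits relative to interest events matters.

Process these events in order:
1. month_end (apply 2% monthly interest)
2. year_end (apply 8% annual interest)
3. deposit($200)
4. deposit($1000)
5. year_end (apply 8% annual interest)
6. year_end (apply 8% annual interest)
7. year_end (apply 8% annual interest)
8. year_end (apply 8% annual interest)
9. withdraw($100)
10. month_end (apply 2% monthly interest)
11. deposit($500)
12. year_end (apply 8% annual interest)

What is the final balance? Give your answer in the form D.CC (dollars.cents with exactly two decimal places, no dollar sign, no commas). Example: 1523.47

Answer: 3053.74

Derivation:
After 1 (month_end (apply 2% monthly interest)): balance=$510.00 total_interest=$10.00
After 2 (year_end (apply 8% annual interest)): balance=$550.80 total_interest=$50.80
After 3 (deposit($200)): balance=$750.80 total_interest=$50.80
After 4 (deposit($1000)): balance=$1750.80 total_interest=$50.80
After 5 (year_end (apply 8% annual interest)): balance=$1890.86 total_interest=$190.86
After 6 (year_end (apply 8% annual interest)): balance=$2042.12 total_interest=$342.12
After 7 (year_end (apply 8% annual interest)): balance=$2205.48 total_interest=$505.48
After 8 (year_end (apply 8% annual interest)): balance=$2381.91 total_interest=$681.91
After 9 (withdraw($100)): balance=$2281.91 total_interest=$681.91
After 10 (month_end (apply 2% monthly interest)): balance=$2327.54 total_interest=$727.54
After 11 (deposit($500)): balance=$2827.54 total_interest=$727.54
After 12 (year_end (apply 8% annual interest)): balance=$3053.74 total_interest=$953.74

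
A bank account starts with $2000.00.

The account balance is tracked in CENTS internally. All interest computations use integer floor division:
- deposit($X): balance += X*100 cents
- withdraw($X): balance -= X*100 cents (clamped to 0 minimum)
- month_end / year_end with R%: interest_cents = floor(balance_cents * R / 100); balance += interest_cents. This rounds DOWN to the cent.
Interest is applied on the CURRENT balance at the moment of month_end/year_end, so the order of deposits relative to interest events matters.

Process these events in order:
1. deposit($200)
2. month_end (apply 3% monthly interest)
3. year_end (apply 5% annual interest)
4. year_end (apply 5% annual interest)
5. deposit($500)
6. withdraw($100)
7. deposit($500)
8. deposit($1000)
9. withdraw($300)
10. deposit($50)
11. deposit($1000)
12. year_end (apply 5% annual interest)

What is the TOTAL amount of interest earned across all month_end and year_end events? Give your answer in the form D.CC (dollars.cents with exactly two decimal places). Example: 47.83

Answer: 555.67

Derivation:
After 1 (deposit($200)): balance=$2200.00 total_interest=$0.00
After 2 (month_end (apply 3% monthly interest)): balance=$2266.00 total_interest=$66.00
After 3 (year_end (apply 5% annual interest)): balance=$2379.30 total_interest=$179.30
After 4 (year_end (apply 5% annual interest)): balance=$2498.26 total_interest=$298.26
After 5 (deposit($500)): balance=$2998.26 total_interest=$298.26
After 6 (withdraw($100)): balance=$2898.26 total_interest=$298.26
After 7 (deposit($500)): balance=$3398.26 total_interest=$298.26
After 8 (deposit($1000)): balance=$4398.26 total_interest=$298.26
After 9 (withdraw($300)): balance=$4098.26 total_interest=$298.26
After 10 (deposit($50)): balance=$4148.26 total_interest=$298.26
After 11 (deposit($1000)): balance=$5148.26 total_interest=$298.26
After 12 (year_end (apply 5% annual interest)): balance=$5405.67 total_interest=$555.67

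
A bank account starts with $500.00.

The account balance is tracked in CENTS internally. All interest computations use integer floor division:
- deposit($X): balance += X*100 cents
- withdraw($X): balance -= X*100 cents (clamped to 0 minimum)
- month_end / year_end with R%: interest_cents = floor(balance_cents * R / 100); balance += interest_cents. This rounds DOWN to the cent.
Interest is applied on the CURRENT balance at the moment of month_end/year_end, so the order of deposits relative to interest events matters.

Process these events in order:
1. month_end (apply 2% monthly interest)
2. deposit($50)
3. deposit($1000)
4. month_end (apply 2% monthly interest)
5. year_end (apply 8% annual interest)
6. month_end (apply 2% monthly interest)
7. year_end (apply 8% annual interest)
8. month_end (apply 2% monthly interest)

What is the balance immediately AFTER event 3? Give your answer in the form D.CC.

Answer: 1560.00

Derivation:
After 1 (month_end (apply 2% monthly interest)): balance=$510.00 total_interest=$10.00
After 2 (deposit($50)): balance=$560.00 total_interest=$10.00
After 3 (deposit($1000)): balance=$1560.00 total_interest=$10.00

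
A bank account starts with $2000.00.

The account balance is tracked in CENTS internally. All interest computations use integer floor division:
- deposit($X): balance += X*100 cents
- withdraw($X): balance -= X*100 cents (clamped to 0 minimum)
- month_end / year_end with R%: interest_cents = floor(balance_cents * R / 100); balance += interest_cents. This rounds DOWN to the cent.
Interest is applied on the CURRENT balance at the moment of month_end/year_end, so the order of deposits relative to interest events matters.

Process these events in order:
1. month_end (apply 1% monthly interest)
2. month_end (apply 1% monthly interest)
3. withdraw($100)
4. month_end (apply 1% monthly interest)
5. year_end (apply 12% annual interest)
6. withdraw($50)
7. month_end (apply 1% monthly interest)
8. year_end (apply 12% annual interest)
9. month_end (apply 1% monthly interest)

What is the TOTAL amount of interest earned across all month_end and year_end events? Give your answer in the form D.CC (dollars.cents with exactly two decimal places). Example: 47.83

Answer: 600.39

Derivation:
After 1 (month_end (apply 1% monthly interest)): balance=$2020.00 total_interest=$20.00
After 2 (month_end (apply 1% monthly interest)): balance=$2040.20 total_interest=$40.20
After 3 (withdraw($100)): balance=$1940.20 total_interest=$40.20
After 4 (month_end (apply 1% monthly interest)): balance=$1959.60 total_interest=$59.60
After 5 (year_end (apply 12% annual interest)): balance=$2194.75 total_interest=$294.75
After 6 (withdraw($50)): balance=$2144.75 total_interest=$294.75
After 7 (month_end (apply 1% monthly interest)): balance=$2166.19 total_interest=$316.19
After 8 (year_end (apply 12% annual interest)): balance=$2426.13 total_interest=$576.13
After 9 (month_end (apply 1% monthly interest)): balance=$2450.39 total_interest=$600.39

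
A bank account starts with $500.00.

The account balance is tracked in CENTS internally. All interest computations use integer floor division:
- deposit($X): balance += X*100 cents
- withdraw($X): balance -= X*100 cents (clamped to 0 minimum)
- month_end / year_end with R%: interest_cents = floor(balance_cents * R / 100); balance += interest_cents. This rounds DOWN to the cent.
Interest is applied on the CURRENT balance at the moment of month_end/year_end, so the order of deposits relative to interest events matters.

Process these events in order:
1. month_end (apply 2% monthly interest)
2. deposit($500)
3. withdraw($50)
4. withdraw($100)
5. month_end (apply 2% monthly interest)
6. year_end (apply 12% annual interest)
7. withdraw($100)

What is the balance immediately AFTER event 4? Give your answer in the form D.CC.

After 1 (month_end (apply 2% monthly interest)): balance=$510.00 total_interest=$10.00
After 2 (deposit($500)): balance=$1010.00 total_interest=$10.00
After 3 (withdraw($50)): balance=$960.00 total_interest=$10.00
After 4 (withdraw($100)): balance=$860.00 total_interest=$10.00

Answer: 860.00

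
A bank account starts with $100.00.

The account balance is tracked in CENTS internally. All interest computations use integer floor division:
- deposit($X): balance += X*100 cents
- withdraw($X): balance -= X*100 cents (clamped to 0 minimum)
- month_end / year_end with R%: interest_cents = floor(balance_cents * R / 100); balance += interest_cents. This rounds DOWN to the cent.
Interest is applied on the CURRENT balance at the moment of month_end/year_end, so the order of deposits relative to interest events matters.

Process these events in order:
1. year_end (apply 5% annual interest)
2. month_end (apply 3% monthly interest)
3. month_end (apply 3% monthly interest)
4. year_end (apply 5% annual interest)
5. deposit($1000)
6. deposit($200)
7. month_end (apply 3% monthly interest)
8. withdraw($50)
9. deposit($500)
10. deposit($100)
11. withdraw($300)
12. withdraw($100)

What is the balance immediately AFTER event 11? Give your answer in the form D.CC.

After 1 (year_end (apply 5% annual interest)): balance=$105.00 total_interest=$5.00
After 2 (month_end (apply 3% monthly interest)): balance=$108.15 total_interest=$8.15
After 3 (month_end (apply 3% monthly interest)): balance=$111.39 total_interest=$11.39
After 4 (year_end (apply 5% annual interest)): balance=$116.95 total_interest=$16.95
After 5 (deposit($1000)): balance=$1116.95 total_interest=$16.95
After 6 (deposit($200)): balance=$1316.95 total_interest=$16.95
After 7 (month_end (apply 3% monthly interest)): balance=$1356.45 total_interest=$56.45
After 8 (withdraw($50)): balance=$1306.45 total_interest=$56.45
After 9 (deposit($500)): balance=$1806.45 total_interest=$56.45
After 10 (deposit($100)): balance=$1906.45 total_interest=$56.45
After 11 (withdraw($300)): balance=$1606.45 total_interest=$56.45

Answer: 1606.45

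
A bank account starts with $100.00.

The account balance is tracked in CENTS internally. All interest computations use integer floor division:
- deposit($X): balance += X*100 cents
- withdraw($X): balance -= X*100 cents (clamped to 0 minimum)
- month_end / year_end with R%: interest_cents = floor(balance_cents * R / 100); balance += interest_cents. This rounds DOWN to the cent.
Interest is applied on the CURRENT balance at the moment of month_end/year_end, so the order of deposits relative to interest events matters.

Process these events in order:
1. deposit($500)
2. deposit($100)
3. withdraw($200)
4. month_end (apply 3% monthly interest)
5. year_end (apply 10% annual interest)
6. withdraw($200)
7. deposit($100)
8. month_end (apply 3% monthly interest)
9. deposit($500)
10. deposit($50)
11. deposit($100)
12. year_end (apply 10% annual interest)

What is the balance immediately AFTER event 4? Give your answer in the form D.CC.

After 1 (deposit($500)): balance=$600.00 total_interest=$0.00
After 2 (deposit($100)): balance=$700.00 total_interest=$0.00
After 3 (withdraw($200)): balance=$500.00 total_interest=$0.00
After 4 (month_end (apply 3% monthly interest)): balance=$515.00 total_interest=$15.00

Answer: 515.00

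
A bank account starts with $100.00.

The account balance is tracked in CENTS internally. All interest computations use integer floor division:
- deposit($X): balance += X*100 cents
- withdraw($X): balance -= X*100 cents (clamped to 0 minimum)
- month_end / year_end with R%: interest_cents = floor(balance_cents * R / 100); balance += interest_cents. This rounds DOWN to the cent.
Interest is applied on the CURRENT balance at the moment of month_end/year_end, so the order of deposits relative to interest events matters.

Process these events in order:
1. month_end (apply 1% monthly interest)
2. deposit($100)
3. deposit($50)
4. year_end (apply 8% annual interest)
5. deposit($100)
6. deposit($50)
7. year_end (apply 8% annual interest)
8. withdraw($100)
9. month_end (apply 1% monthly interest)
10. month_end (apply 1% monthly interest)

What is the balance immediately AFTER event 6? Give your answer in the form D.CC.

After 1 (month_end (apply 1% monthly interest)): balance=$101.00 total_interest=$1.00
After 2 (deposit($100)): balance=$201.00 total_interest=$1.00
After 3 (deposit($50)): balance=$251.00 total_interest=$1.00
After 4 (year_end (apply 8% annual interest)): balance=$271.08 total_interest=$21.08
After 5 (deposit($100)): balance=$371.08 total_interest=$21.08
After 6 (deposit($50)): balance=$421.08 total_interest=$21.08

Answer: 421.08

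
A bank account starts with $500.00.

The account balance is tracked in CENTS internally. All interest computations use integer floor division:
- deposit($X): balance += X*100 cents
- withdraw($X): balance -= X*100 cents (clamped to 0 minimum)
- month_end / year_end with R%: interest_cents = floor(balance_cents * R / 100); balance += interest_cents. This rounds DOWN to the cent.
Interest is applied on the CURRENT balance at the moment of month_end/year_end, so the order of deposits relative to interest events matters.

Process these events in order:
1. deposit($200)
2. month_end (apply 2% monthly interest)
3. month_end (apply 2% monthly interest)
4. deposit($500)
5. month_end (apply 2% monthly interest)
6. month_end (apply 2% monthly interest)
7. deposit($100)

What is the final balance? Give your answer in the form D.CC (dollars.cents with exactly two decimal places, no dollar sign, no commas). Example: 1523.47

Answer: 1377.89

Derivation:
After 1 (deposit($200)): balance=$700.00 total_interest=$0.00
After 2 (month_end (apply 2% monthly interest)): balance=$714.00 total_interest=$14.00
After 3 (month_end (apply 2% monthly interest)): balance=$728.28 total_interest=$28.28
After 4 (deposit($500)): balance=$1228.28 total_interest=$28.28
After 5 (month_end (apply 2% monthly interest)): balance=$1252.84 total_interest=$52.84
After 6 (month_end (apply 2% monthly interest)): balance=$1277.89 total_interest=$77.89
After 7 (deposit($100)): balance=$1377.89 total_interest=$77.89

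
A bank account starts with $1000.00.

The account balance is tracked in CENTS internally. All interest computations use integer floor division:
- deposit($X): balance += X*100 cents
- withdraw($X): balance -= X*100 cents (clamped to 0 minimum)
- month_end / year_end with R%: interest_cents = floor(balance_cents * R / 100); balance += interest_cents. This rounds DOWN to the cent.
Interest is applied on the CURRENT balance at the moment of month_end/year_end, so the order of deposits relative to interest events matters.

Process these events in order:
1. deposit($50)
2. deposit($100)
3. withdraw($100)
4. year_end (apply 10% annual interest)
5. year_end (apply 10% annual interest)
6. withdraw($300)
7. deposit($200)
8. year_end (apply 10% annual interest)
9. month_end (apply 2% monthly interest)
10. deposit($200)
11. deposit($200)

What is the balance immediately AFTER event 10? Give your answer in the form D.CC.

Answer: 1513.30

Derivation:
After 1 (deposit($50)): balance=$1050.00 total_interest=$0.00
After 2 (deposit($100)): balance=$1150.00 total_interest=$0.00
After 3 (withdraw($100)): balance=$1050.00 total_interest=$0.00
After 4 (year_end (apply 10% annual interest)): balance=$1155.00 total_interest=$105.00
After 5 (year_end (apply 10% annual interest)): balance=$1270.50 total_interest=$220.50
After 6 (withdraw($300)): balance=$970.50 total_interest=$220.50
After 7 (deposit($200)): balance=$1170.50 total_interest=$220.50
After 8 (year_end (apply 10% annual interest)): balance=$1287.55 total_interest=$337.55
After 9 (month_end (apply 2% monthly interest)): balance=$1313.30 total_interest=$363.30
After 10 (deposit($200)): balance=$1513.30 total_interest=$363.30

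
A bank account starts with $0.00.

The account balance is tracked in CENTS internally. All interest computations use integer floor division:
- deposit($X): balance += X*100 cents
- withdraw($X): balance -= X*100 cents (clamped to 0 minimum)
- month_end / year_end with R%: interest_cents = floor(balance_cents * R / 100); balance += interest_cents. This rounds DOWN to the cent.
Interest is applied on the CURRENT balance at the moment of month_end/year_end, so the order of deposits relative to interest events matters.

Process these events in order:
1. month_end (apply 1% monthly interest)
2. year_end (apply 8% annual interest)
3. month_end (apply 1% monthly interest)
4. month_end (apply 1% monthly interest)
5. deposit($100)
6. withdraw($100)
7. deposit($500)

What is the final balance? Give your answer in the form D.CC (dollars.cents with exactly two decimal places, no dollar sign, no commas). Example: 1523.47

Answer: 500.00

Derivation:
After 1 (month_end (apply 1% monthly interest)): balance=$0.00 total_interest=$0.00
After 2 (year_end (apply 8% annual interest)): balance=$0.00 total_interest=$0.00
After 3 (month_end (apply 1% monthly interest)): balance=$0.00 total_interest=$0.00
After 4 (month_end (apply 1% monthly interest)): balance=$0.00 total_interest=$0.00
After 5 (deposit($100)): balance=$100.00 total_interest=$0.00
After 6 (withdraw($100)): balance=$0.00 total_interest=$0.00
After 7 (deposit($500)): balance=$500.00 total_interest=$0.00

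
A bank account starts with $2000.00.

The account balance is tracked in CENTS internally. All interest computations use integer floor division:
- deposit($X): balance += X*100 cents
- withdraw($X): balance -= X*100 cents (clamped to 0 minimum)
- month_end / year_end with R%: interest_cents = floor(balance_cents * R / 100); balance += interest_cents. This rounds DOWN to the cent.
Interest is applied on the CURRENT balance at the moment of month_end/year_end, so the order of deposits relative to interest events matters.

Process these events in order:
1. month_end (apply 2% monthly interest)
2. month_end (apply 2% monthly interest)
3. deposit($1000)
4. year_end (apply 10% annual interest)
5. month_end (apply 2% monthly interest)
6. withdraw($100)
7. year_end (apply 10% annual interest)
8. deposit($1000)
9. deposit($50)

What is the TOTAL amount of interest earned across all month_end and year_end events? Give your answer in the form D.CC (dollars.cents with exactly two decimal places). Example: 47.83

After 1 (month_end (apply 2% monthly interest)): balance=$2040.00 total_interest=$40.00
After 2 (month_end (apply 2% monthly interest)): balance=$2080.80 total_interest=$80.80
After 3 (deposit($1000)): balance=$3080.80 total_interest=$80.80
After 4 (year_end (apply 10% annual interest)): balance=$3388.88 total_interest=$388.88
After 5 (month_end (apply 2% monthly interest)): balance=$3456.65 total_interest=$456.65
After 6 (withdraw($100)): balance=$3356.65 total_interest=$456.65
After 7 (year_end (apply 10% annual interest)): balance=$3692.31 total_interest=$792.31
After 8 (deposit($1000)): balance=$4692.31 total_interest=$792.31
After 9 (deposit($50)): balance=$4742.31 total_interest=$792.31

Answer: 792.31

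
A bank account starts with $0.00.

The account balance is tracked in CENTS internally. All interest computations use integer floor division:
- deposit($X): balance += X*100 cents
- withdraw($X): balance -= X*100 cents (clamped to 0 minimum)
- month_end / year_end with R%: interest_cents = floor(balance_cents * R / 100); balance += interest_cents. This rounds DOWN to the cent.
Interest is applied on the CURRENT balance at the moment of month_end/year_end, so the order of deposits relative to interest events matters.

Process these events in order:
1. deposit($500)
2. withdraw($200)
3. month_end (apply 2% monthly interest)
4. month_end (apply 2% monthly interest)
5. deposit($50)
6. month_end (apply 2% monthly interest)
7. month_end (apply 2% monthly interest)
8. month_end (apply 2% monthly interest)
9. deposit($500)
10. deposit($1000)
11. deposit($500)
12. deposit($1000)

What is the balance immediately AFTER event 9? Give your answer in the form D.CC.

After 1 (deposit($500)): balance=$500.00 total_interest=$0.00
After 2 (withdraw($200)): balance=$300.00 total_interest=$0.00
After 3 (month_end (apply 2% monthly interest)): balance=$306.00 total_interest=$6.00
After 4 (month_end (apply 2% monthly interest)): balance=$312.12 total_interest=$12.12
After 5 (deposit($50)): balance=$362.12 total_interest=$12.12
After 6 (month_end (apply 2% monthly interest)): balance=$369.36 total_interest=$19.36
After 7 (month_end (apply 2% monthly interest)): balance=$376.74 total_interest=$26.74
After 8 (month_end (apply 2% monthly interest)): balance=$384.27 total_interest=$34.27
After 9 (deposit($500)): balance=$884.27 total_interest=$34.27

Answer: 884.27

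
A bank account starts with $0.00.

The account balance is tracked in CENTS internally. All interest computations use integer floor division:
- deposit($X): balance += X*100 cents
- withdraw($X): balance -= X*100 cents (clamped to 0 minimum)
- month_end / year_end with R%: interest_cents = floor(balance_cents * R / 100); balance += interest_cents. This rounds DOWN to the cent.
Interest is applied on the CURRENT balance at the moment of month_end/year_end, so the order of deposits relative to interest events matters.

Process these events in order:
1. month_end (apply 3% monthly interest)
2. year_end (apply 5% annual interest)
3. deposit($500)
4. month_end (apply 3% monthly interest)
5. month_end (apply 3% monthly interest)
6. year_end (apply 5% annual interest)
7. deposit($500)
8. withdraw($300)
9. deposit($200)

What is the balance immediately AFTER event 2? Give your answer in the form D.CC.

Answer: 0.00

Derivation:
After 1 (month_end (apply 3% monthly interest)): balance=$0.00 total_interest=$0.00
After 2 (year_end (apply 5% annual interest)): balance=$0.00 total_interest=$0.00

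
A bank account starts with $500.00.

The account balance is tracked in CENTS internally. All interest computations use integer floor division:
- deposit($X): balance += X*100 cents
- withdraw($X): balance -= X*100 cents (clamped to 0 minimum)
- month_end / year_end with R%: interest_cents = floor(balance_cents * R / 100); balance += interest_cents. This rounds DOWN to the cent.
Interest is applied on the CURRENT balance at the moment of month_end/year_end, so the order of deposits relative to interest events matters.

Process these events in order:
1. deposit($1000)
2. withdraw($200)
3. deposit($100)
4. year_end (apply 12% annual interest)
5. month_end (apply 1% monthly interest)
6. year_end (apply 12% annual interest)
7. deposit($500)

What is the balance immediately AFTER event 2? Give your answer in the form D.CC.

After 1 (deposit($1000)): balance=$1500.00 total_interest=$0.00
After 2 (withdraw($200)): balance=$1300.00 total_interest=$0.00

Answer: 1300.00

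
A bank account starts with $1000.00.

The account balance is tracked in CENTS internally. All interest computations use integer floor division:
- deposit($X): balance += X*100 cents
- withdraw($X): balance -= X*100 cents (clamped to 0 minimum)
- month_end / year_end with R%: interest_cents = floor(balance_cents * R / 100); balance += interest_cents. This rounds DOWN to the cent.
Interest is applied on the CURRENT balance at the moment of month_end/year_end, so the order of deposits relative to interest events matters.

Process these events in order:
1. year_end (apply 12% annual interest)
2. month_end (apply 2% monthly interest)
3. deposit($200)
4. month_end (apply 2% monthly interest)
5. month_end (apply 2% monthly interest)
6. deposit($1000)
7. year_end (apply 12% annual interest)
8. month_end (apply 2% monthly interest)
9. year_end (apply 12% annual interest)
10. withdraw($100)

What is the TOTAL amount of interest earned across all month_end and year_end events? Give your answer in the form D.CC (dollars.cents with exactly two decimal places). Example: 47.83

Answer: 866.43

Derivation:
After 1 (year_end (apply 12% annual interest)): balance=$1120.00 total_interest=$120.00
After 2 (month_end (apply 2% monthly interest)): balance=$1142.40 total_interest=$142.40
After 3 (deposit($200)): balance=$1342.40 total_interest=$142.40
After 4 (month_end (apply 2% monthly interest)): balance=$1369.24 total_interest=$169.24
After 5 (month_end (apply 2% monthly interest)): balance=$1396.62 total_interest=$196.62
After 6 (deposit($1000)): balance=$2396.62 total_interest=$196.62
After 7 (year_end (apply 12% annual interest)): balance=$2684.21 total_interest=$484.21
After 8 (month_end (apply 2% monthly interest)): balance=$2737.89 total_interest=$537.89
After 9 (year_end (apply 12% annual interest)): balance=$3066.43 total_interest=$866.43
After 10 (withdraw($100)): balance=$2966.43 total_interest=$866.43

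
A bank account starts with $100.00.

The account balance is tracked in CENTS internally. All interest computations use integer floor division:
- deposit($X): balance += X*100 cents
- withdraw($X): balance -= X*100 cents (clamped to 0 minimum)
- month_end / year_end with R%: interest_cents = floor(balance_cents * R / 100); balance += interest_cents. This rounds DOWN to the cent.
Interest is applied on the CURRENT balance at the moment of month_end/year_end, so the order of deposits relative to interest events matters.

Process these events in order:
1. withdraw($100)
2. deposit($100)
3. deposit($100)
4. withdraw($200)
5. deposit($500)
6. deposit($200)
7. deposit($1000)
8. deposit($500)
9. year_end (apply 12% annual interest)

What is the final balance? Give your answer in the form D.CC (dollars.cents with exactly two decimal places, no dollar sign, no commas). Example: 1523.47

After 1 (withdraw($100)): balance=$0.00 total_interest=$0.00
After 2 (deposit($100)): balance=$100.00 total_interest=$0.00
After 3 (deposit($100)): balance=$200.00 total_interest=$0.00
After 4 (withdraw($200)): balance=$0.00 total_interest=$0.00
After 5 (deposit($500)): balance=$500.00 total_interest=$0.00
After 6 (deposit($200)): balance=$700.00 total_interest=$0.00
After 7 (deposit($1000)): balance=$1700.00 total_interest=$0.00
After 8 (deposit($500)): balance=$2200.00 total_interest=$0.00
After 9 (year_end (apply 12% annual interest)): balance=$2464.00 total_interest=$264.00

Answer: 2464.00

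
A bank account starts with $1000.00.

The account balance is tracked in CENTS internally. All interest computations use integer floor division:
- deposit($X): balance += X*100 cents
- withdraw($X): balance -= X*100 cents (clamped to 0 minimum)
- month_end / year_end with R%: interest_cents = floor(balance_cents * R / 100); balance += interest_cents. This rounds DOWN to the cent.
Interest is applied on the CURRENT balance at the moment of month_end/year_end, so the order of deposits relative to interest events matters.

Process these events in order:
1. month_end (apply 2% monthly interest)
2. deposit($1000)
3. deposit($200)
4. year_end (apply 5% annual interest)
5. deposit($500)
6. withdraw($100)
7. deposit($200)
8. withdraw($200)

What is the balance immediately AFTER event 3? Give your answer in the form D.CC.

Answer: 2220.00

Derivation:
After 1 (month_end (apply 2% monthly interest)): balance=$1020.00 total_interest=$20.00
After 2 (deposit($1000)): balance=$2020.00 total_interest=$20.00
After 3 (deposit($200)): balance=$2220.00 total_interest=$20.00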